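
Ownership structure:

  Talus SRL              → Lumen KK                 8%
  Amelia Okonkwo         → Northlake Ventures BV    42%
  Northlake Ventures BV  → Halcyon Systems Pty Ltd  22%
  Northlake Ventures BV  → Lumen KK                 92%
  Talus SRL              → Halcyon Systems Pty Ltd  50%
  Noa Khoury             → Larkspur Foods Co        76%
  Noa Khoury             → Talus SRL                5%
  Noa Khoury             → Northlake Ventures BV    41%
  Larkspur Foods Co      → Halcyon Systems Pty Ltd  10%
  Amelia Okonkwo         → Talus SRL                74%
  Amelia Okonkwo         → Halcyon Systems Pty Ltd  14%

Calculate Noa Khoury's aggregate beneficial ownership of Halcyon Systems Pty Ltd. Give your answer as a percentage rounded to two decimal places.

Noa reaches Halcyon along 3 paths.
Via Larkspur: 76% × 10% = 7.6%.
Via Talus: 5% × 50% = 2.5%.
Via Northlake: 41% × 22% = 9.02%.
Total: 7.6% + 2.5% + 9.02% = 19.12%.

19.12%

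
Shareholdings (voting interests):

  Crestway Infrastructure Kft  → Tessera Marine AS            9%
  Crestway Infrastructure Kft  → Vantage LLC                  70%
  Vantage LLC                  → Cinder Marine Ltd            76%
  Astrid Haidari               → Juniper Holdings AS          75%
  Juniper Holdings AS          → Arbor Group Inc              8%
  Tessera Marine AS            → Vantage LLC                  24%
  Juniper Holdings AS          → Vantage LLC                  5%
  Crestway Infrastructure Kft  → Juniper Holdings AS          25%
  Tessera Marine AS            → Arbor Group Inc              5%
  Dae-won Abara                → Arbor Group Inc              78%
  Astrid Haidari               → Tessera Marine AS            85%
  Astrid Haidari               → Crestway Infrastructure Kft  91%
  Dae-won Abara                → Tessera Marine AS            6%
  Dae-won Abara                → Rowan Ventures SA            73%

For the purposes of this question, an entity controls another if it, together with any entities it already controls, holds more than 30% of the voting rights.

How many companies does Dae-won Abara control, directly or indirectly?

Dae-won holds 78% of Arbor, so Dae-won controls Arbor.
Dae-won holds 73% of Rowan, so Dae-won controls Rowan.
No other company's threshold is met.
Dae-won controls 2 companies.

2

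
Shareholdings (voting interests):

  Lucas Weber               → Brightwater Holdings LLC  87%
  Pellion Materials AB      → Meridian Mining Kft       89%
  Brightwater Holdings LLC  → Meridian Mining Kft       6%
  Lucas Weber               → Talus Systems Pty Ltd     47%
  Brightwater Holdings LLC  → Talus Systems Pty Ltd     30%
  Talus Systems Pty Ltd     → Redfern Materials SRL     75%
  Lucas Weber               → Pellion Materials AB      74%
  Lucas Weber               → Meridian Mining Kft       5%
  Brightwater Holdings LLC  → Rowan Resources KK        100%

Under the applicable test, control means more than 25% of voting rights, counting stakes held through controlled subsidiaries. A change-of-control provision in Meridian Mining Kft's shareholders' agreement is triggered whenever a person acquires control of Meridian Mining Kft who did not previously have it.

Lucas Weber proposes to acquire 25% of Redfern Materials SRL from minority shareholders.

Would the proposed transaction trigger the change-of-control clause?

No

The purchase changes only Lucas's holdings, so Lucas is the only person who could newly come to control Meridian.
Lucas holds 74% of Pellion, so Lucas controls Pellion.
Lucas holds 87% of Brightwater, so Lucas controls Brightwater.
Pellion and Lucas and Brightwater together hold 89% + 5% + 6% = 100% of Meridian, so Lucas controls Meridian.
So Lucas already controls Meridian before the transaction.
After the purchase, Lucas holds 25% of Redfern directly.
Lucas controlled Meridian already, so this is not a new person acquiring control; every other person's position is unchanged or reduced.
No new person acquires control, so the clause is not triggered.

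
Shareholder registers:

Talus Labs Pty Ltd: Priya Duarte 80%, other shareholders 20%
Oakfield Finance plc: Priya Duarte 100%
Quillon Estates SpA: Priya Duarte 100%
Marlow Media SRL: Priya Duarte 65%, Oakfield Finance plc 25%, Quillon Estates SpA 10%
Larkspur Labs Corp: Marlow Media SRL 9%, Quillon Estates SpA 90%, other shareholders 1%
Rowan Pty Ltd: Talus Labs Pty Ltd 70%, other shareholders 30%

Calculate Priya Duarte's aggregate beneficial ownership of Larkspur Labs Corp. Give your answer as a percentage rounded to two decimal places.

Priya reaches Larkspur along 4 paths.
Via Marlow: 65% × 9% = 5.85%.
Via Oakfield → Marlow: 100% × 25% × 9% = 2.25%.
Via Quillon → Marlow: 100% × 10% × 9% = 0.9%.
Via Quillon: 100% × 90% = 90%.
Total: 5.85% + 2.25% + 0.9% + 90% = 99%.
Rounded: 99.00%.

99.00%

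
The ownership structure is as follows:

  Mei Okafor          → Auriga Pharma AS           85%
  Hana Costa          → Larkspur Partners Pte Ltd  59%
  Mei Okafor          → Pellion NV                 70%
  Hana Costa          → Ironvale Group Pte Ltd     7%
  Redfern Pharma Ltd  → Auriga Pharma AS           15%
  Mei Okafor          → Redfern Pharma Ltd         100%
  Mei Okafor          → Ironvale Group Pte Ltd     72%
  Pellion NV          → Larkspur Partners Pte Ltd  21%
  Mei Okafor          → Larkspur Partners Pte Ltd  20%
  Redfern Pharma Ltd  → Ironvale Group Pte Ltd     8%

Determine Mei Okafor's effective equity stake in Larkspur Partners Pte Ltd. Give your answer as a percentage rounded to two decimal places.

Mei reaches Larkspur along 2 paths.
Via Pellion: 70% × 21% = 14.7%.
Direct stake: 20% = 20%.
Total: 14.7% + 20% = 34.7%.
Rounded: 34.70%.

34.70%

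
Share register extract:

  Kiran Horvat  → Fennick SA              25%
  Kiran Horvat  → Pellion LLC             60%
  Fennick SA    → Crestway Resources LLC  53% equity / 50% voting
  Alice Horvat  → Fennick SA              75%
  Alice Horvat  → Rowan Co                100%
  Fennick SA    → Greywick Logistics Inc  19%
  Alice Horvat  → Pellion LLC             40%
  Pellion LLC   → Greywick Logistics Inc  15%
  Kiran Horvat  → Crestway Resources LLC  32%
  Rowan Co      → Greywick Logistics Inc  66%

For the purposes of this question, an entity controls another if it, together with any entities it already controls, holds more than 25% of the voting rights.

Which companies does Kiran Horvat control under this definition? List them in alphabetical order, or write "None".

Crestway Resources LLC, Pellion LLC

Kiran holds 60% of Pellion, so Kiran controls Pellion.
Kiran holds 32% of Crestway, so Kiran controls Crestway.
No other company's threshold is met.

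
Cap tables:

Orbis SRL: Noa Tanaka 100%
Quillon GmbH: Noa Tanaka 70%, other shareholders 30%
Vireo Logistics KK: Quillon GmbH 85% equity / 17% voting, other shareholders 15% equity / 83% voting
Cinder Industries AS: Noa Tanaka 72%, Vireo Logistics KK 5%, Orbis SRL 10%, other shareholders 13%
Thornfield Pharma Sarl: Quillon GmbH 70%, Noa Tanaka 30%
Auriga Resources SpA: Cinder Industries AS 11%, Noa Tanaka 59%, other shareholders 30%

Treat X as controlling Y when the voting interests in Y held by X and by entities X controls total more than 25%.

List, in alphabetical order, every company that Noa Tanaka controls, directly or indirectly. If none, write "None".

Noa holds 100% of Orbis, so Noa controls Orbis.
Noa holds 70% of Quillon, so Noa controls Quillon.
Noa and Orbis together hold 72% + 10% = 82% of Cinder, so Noa controls Cinder.
Quillon and Noa together hold 70% + 30% = 100% of Thornfield, so Noa controls Thornfield.
Cinder and Noa together hold 11% + 59% = 70% of Auriga, so Noa controls Auriga.
No other company's threshold is met.

Auriga Resources SpA, Cinder Industries AS, Orbis SRL, Quillon GmbH, Thornfield Pharma Sarl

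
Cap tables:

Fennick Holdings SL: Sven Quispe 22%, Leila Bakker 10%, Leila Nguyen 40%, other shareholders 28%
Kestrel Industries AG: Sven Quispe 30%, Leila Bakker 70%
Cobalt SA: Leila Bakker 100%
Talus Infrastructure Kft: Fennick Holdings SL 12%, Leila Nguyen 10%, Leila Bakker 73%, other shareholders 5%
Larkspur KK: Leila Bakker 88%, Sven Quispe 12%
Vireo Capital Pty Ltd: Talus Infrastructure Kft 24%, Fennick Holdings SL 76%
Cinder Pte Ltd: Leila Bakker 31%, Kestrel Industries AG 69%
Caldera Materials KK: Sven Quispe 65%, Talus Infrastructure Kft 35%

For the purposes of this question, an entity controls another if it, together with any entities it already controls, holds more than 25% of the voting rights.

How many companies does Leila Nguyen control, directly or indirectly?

2

Leila Nguyen holds 40% of Fennick, so Leila Nguyen controls Fennick.
Fennick holds 76% of Vireo, so Leila Nguyen controls Vireo.
No other company's threshold is met.
Leila Nguyen controls 2 companies.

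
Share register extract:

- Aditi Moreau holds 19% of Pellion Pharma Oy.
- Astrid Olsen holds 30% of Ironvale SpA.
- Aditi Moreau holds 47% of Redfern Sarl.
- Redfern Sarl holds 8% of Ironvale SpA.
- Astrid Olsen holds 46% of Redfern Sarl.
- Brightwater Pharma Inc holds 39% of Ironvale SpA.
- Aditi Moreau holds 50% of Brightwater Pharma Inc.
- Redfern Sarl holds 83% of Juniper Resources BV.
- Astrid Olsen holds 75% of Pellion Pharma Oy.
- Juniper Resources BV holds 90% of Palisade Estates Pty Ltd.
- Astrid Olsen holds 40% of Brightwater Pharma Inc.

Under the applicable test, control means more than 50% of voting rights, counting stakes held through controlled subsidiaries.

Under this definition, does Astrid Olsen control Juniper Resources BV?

Astrid holds 75% of Pellion, so Astrid controls Pellion.
Neither Astrid nor any entity Astrid controls holds any voting interest in Juniper.
So Astrid does not control Juniper.

No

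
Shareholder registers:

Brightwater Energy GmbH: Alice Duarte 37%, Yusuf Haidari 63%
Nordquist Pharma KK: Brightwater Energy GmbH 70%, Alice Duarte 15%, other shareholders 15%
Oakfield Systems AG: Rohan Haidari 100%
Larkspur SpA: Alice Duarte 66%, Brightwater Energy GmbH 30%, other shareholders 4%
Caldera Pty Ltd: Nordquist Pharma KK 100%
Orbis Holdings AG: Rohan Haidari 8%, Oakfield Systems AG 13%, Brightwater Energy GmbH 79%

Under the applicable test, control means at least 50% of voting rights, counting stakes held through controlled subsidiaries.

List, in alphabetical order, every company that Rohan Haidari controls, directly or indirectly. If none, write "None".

Rohan holds 100% of Oakfield, so Rohan controls Oakfield.
No other company's threshold is met.

Oakfield Systems AG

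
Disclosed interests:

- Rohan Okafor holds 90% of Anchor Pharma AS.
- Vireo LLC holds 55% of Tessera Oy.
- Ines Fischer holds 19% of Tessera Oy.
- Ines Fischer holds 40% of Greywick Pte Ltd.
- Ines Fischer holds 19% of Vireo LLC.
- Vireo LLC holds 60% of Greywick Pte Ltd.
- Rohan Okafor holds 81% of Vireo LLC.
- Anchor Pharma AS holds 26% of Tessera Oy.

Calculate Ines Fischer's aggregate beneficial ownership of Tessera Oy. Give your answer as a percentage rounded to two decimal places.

Ines reaches Tessera along 2 paths.
Via Vireo: 19% × 55% = 10.45%.
Direct stake: 19% = 19%.
Total: 10.45% + 19% = 29.45%.

29.45%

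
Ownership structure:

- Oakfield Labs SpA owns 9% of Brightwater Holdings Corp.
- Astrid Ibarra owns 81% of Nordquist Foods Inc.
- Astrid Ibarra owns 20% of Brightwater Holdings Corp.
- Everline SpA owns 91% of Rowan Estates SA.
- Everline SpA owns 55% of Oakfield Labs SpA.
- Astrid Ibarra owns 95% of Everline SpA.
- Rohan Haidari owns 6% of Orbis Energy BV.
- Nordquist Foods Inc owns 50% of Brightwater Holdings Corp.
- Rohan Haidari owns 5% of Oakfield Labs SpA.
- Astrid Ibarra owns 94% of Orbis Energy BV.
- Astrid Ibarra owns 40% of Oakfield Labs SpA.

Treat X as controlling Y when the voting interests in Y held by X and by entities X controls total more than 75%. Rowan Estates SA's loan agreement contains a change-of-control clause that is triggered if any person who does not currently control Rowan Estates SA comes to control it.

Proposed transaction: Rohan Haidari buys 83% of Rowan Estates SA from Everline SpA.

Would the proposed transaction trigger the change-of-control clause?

The purchase adds only to Rohan's holdings (Everline's stake shrinks), so Rohan is the only person who could newly come to control Rowan.
Rohan's largest direct stake is 6% in Orbis, which does not meet the threshold, so Rohan controls no company.
Neither Rohan nor any entity Rohan controls holds any voting interest in Rowan.
So before the transaction, Rohan does not control Rowan.
After the purchase, Rohan holds 83% of Rowan directly, and Everline's stake falls to 8%.
Rohan holds 83% of Rowan, so Rohan controls Rowan.
Rohan did not control Rowan before and does after, so the clause is triggered.

Yes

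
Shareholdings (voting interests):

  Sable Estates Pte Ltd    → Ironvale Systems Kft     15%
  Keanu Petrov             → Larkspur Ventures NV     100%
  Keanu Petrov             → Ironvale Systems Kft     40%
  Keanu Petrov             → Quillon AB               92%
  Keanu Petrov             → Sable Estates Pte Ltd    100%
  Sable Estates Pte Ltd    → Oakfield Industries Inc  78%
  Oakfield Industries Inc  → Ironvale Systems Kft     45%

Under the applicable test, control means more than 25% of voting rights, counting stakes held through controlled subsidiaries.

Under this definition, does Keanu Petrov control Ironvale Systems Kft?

Keanu holds 100% of Sable, so Keanu controls Sable.
Sable holds 78% of Oakfield, so Keanu controls Oakfield.
Oakfield and Sable and Keanu together hold 45% + 15% + 40% = 100% of Ironvale, so Keanu controls Ironvale.

Yes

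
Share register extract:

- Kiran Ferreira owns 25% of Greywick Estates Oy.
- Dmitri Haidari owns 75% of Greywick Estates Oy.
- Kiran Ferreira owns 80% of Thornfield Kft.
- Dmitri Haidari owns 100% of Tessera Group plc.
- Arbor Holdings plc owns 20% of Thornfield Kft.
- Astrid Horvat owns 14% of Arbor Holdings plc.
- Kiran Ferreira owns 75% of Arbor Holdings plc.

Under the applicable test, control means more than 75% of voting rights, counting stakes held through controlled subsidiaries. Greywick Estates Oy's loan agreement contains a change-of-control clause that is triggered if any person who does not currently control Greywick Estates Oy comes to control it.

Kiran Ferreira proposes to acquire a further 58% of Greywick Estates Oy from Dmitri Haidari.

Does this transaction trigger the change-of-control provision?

The purchase adds only to Kiran's holdings (Dmitri's stake shrinks), so Kiran is the only person who could newly come to control Greywick.
Kiran holds 80% of Thornfield, so Kiran controls Thornfield.
In Greywick, Kiran's side holds only 25%, not > 75%.
So before the transaction, Kiran does not control Greywick.
After the purchase, Kiran's direct stake in Greywick rises to 25% + 58% = 83%, and Dmitri's stake falls to 17%.
Kiran holds 83% of Greywick, so Kiran controls Greywick.
Kiran did not control Greywick before and does after, so the clause is triggered.

Yes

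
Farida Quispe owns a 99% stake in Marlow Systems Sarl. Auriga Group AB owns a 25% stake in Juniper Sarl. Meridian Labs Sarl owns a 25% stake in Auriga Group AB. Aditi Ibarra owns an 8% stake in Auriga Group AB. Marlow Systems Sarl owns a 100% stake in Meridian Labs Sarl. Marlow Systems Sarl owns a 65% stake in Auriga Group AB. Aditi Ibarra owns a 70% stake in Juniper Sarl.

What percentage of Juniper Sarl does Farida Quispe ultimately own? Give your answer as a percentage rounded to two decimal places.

Farida reaches Juniper along 2 paths.
Via Marlow → Meridian → Auriga: 99% × 100% × 25% × 25% = 6.1875%.
Via Marlow → Auriga: 99% × 65% × 25% = 16.0875%.
Total: 6.1875% + 16.0875% = 22.275%.
Rounded: 22.28%.

22.28%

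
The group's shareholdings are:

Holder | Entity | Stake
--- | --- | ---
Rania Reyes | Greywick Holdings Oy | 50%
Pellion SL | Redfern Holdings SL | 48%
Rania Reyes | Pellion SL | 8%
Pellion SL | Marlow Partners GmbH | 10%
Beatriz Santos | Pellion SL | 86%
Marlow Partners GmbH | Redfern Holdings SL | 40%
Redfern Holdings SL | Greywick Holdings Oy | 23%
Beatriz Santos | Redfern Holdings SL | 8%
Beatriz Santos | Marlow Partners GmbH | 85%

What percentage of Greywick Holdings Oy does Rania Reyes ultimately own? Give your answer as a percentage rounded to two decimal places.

50.96%

Rania reaches Greywick along 3 paths.
Direct stake: 50% = 50%.
Via Pellion → Redfern: 8% × 48% × 23% = 0.8832%.
Via Pellion → Marlow → Redfern: 8% × 10% × 40% × 23% = 0.0736%.
Total: 50% + 0.8832% + 0.0736% = 50.9568%.
Rounded: 50.96%.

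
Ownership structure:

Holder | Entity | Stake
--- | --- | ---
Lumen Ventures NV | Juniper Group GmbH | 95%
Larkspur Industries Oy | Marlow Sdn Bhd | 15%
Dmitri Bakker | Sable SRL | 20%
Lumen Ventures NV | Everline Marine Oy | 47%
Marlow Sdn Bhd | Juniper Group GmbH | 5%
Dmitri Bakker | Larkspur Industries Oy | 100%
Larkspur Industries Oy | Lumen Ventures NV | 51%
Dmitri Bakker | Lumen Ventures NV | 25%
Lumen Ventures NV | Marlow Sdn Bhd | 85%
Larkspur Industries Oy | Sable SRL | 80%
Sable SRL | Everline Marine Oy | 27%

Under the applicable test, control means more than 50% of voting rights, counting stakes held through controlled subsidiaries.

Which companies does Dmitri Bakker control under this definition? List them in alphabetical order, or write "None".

Dmitri holds 100% of Larkspur, so Dmitri controls Larkspur.
Dmitri and Larkspur together hold 25% + 51% = 76% of Lumen, so Dmitri controls Lumen.
Larkspur and Lumen together hold 15% + 85% = 100% of Marlow, so Dmitri controls Marlow.
Dmitri and Larkspur together hold 20% + 80% = 100% of Sable, so Dmitri controls Sable.
Lumen and Marlow together hold 95% + 5% = 100% of Juniper, so Dmitri controls Juniper.
Sable and Lumen together hold 27% + 47% = 74% of Everline, so Dmitri controls Everline.

Everline Marine Oy, Juniper Group GmbH, Larkspur Industries Oy, Lumen Ventures NV, Marlow Sdn Bhd, Sable SRL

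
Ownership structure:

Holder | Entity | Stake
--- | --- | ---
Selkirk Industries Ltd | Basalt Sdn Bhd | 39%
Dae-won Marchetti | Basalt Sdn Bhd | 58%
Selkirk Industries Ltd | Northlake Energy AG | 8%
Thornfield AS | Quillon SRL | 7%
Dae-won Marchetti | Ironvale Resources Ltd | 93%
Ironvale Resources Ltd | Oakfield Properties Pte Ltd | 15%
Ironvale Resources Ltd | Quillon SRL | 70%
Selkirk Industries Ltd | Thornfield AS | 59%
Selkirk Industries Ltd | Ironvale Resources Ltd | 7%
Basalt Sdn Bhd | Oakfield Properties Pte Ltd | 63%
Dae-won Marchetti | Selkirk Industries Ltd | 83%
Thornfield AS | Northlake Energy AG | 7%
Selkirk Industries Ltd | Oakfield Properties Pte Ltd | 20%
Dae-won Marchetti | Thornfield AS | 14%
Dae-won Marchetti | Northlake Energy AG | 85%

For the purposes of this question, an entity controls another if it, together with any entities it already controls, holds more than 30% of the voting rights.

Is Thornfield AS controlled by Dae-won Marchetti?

Dae-won holds 83% of Selkirk, so Dae-won controls Selkirk.
Selkirk and Dae-won together hold 59% + 14% = 73% of Thornfield, so Dae-won controls Thornfield.

Yes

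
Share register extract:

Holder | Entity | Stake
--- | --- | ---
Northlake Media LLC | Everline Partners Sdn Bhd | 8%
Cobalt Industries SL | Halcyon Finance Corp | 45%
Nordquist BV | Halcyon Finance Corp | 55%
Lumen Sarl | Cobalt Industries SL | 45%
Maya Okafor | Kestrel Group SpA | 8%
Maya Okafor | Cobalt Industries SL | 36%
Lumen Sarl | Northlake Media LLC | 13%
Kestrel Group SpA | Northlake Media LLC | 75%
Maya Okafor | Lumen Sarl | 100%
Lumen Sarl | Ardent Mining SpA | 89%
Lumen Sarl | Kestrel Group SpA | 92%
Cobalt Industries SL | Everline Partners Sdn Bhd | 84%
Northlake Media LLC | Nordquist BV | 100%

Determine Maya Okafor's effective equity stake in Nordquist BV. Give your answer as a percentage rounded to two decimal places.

88.00%

Maya reaches Nordquist along 3 paths.
Via Kestrel → Northlake: 8% × 75% × 100% = 6%.
Via Lumen → Kestrel → Northlake: 100% × 92% × 75% × 100% = 69%.
Via Lumen → Northlake: 100% × 13% × 100% = 13%.
Total: 6% + 69% + 13% = 88%.
Rounded: 88.00%.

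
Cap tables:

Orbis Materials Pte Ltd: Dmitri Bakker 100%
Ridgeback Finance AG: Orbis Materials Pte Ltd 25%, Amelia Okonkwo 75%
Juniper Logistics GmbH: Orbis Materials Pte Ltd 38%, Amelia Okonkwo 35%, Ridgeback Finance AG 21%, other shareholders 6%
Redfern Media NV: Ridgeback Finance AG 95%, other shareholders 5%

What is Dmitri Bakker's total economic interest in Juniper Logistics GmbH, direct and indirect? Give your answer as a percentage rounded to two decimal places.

43.25%

Dmitri reaches Juniper along 2 paths.
Via Orbis: 100% × 38% = 38%.
Via Orbis → Ridgeback: 100% × 25% × 21% = 5.25%.
Total: 38% + 5.25% = 43.25%.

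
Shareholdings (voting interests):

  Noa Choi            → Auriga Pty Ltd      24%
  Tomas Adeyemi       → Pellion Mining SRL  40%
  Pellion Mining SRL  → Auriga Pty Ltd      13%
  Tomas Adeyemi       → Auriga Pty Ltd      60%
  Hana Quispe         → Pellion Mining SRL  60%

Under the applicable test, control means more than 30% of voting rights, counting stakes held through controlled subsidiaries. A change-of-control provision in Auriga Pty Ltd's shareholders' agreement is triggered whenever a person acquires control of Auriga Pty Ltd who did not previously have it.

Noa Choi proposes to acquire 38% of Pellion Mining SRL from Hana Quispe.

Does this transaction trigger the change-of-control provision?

The purchase adds only to Noa's holdings (Hana's stake shrinks), so Noa is the only person who could newly come to control Auriga.
Noa's largest direct stake is 24% in Auriga, which does not meet the threshold, so Noa controls no company.
In Auriga, Noa's side holds only 24%, not > 30%.
So before the transaction, Noa does not control Auriga.
After the purchase, Noa holds 38% of Pellion directly, and Hana's stake falls to 22%.
Noa holds 38% of Pellion, so Noa controls Pellion.
Noa and Pellion together hold 24% + 13% = 37% of Auriga, so Noa controls Auriga.
Noa did not control Auriga before and does after, so the clause is triggered.

Yes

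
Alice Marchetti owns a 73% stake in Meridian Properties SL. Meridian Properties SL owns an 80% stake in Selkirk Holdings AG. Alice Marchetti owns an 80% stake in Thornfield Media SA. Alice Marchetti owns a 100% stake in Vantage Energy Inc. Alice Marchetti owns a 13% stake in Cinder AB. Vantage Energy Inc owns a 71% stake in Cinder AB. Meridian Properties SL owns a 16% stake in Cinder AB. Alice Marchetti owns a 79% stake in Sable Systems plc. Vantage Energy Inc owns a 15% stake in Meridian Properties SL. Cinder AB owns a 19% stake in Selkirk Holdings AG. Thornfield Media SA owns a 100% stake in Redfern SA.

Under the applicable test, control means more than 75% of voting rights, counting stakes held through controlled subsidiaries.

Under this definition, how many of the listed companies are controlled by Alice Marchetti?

7

Alice holds 79% of Sable, so Alice controls Sable.
Alice holds 100% of Vantage, so Alice controls Vantage.
Alice holds 80% of Thornfield, so Alice controls Thornfield.
Alice and Vantage together hold 73% + 15% = 88% of Meridian, so Alice controls Meridian.
Alice and Meridian and Vantage together hold 13% + 16% + 71% = 100% of Cinder, so Alice controls Cinder.
Thornfield holds 100% of Redfern, so Alice controls Redfern.
Meridian and Cinder together hold 80% + 19% = 99% of Selkirk, so Alice controls Selkirk.
Alice controls 7 companies.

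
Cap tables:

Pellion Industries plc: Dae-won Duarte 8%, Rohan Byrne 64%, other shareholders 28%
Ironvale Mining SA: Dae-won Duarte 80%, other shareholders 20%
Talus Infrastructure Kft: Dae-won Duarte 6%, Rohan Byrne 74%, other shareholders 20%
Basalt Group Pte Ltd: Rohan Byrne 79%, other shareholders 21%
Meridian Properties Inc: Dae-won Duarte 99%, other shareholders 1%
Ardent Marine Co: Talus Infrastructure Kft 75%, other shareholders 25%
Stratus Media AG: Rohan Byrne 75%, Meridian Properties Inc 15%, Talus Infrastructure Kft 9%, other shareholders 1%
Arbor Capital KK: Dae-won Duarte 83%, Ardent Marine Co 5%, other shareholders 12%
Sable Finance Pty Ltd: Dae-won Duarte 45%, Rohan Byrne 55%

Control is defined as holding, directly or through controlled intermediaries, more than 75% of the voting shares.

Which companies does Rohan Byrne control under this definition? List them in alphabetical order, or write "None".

Rohan holds 79% of Basalt, so Rohan controls Basalt.
No other company's threshold is met.

Basalt Group Pte Ltd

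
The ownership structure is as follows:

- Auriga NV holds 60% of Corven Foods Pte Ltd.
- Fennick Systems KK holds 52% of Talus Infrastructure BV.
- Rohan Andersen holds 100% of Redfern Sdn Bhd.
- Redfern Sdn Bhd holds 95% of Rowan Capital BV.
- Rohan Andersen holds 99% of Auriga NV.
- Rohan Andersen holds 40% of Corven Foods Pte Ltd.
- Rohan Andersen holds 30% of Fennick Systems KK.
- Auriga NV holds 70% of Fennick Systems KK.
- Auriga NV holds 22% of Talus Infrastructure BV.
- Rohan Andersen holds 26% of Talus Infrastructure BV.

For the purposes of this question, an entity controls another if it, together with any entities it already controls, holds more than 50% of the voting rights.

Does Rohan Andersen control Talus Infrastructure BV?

Yes

Rohan holds 99% of Auriga, so Rohan controls Auriga.
Rohan and Auriga together hold 30% + 70% = 100% of Fennick, so Rohan controls Fennick.
Rohan and Fennick and Auriga together hold 26% + 52% + 22% = 100% of Talus, so Rohan controls Talus.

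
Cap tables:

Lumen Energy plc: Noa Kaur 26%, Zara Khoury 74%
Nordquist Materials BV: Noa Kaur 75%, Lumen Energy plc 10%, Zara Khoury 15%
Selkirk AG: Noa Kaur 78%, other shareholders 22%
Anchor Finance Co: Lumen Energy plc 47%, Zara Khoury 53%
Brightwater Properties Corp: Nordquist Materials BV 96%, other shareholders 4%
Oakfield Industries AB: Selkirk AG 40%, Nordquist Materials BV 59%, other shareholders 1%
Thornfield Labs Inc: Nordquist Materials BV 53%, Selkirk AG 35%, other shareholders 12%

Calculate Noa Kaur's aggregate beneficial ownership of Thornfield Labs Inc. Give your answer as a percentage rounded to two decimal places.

Noa reaches Thornfield along 3 paths.
Via Nordquist: 75% × 53% = 39.75%.
Via Lumen → Nordquist: 26% × 10% × 53% = 1.378%.
Via Selkirk: 78% × 35% = 27.3%.
Total: 39.75% + 1.378% + 27.3% = 68.428%.
Rounded: 68.43%.

68.43%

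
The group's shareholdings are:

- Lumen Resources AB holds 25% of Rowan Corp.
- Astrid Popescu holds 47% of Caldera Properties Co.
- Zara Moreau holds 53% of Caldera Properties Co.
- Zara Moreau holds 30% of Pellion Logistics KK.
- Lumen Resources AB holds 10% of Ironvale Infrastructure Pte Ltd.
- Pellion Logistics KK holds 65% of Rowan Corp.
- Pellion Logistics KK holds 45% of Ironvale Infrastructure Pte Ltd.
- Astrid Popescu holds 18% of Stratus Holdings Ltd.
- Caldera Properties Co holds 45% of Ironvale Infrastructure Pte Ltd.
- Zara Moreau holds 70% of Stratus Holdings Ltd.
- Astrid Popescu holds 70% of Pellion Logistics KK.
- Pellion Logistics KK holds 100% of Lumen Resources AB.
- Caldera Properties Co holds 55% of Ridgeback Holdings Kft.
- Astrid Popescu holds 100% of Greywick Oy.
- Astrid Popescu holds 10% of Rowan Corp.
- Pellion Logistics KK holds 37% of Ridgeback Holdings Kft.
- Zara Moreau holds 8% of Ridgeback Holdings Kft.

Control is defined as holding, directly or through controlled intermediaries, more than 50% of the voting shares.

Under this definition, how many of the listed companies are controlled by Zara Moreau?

Zara holds 70% of Stratus, so Zara controls Stratus.
Zara holds 53% of Caldera, so Zara controls Caldera.
Caldera and Zara together hold 55% + 8% = 63% of Ridgeback, so Zara controls Ridgeback.
No other company's threshold is met.
Zara controls 3 companies.

3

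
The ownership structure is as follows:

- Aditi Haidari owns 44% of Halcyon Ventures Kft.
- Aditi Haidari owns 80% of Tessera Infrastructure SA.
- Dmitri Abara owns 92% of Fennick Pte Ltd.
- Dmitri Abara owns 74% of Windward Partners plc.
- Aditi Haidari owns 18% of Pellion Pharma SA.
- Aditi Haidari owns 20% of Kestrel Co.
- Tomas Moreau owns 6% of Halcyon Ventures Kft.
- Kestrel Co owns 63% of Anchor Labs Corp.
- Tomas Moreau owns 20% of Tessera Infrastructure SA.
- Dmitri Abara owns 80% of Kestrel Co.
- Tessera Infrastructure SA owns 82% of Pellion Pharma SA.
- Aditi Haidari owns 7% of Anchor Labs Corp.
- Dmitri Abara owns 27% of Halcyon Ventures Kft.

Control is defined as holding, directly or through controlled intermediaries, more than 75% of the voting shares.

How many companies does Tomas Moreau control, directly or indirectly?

0

Tomas's largest direct stake is 20% in Tessera, which does not meet the threshold.
Tomas controls 0 companies.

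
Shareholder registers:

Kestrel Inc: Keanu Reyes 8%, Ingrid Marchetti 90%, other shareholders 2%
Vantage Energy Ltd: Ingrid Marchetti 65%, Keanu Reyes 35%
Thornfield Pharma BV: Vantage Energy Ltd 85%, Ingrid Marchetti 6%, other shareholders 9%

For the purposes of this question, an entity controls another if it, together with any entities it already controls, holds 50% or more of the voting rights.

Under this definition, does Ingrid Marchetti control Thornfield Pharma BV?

Yes

Ingrid holds 65% of Vantage, so Ingrid controls Vantage.
Vantage and Ingrid together hold 85% + 6% = 91% of Thornfield, so Ingrid controls Thornfield.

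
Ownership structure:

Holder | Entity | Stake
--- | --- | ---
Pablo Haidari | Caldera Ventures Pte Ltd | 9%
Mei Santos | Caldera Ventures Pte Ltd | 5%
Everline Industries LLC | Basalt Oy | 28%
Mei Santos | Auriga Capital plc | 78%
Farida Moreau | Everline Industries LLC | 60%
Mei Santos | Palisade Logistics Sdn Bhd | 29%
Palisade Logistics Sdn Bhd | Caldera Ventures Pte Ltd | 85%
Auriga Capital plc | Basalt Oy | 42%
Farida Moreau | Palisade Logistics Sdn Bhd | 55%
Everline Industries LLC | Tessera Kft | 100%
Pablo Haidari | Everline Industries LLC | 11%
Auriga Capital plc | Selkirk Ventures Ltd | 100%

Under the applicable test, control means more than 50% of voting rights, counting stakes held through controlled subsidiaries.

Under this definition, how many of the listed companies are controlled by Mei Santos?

2

Mei holds 78% of Auriga, so Mei controls Auriga.
Auriga holds 100% of Selkirk, so Mei controls Selkirk.
No other company's threshold is met.
Mei controls 2 companies.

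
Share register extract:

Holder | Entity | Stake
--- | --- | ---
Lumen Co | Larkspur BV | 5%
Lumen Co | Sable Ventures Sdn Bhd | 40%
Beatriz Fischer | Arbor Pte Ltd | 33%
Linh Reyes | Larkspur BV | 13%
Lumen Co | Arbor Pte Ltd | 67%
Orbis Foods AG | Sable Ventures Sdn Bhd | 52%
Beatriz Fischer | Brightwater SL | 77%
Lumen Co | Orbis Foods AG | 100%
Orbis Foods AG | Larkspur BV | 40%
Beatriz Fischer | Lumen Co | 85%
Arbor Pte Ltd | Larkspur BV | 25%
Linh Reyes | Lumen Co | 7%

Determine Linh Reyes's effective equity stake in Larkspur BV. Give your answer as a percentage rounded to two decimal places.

Linh reaches Larkspur along 4 paths.
Via Lumen → Arbor: 7% × 67% × 25% = 1.1725%.
Via Lumen → Orbis: 7% × 100% × 40% = 2.8%.
Via Lumen: 7% × 5% = 0.35%.
Direct stake: 13% = 13%.
Total: 1.1725% + 2.8% + 0.35% + 13% = 17.3225%.
Rounded: 17.32%.

17.32%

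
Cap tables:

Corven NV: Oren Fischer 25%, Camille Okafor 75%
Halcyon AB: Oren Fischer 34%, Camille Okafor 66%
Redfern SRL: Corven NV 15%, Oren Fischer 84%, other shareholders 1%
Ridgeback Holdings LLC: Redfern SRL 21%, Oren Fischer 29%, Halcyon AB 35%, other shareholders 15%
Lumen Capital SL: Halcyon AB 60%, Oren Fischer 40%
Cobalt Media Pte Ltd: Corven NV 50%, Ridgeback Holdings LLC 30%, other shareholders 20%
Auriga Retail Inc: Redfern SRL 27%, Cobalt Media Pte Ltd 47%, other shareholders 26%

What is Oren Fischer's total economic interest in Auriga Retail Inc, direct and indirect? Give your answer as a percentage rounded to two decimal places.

37.93%

Oren reaches Auriga along 7 paths.
Via Corven → Redfern: 25% × 15% × 27% = 1.0125%.
Via Redfern: 84% × 27% = 22.68%.
Via Corven → Cobalt: 25% × 50% × 47% = 5.875%.
Via Corven → Redfern → Ridgeback → Cobalt: 25% × 15% × 21% × 30% × 47% = 0.1110375%.
Via Redfern → Ridgeback → Cobalt: 84% × 21% × 30% × 47% = 2.48724%.
Via Ridgeback → Cobalt: 29% × 30% × 47% = 4.089%.
Via Halcyon → Ridgeback → Cobalt: 34% × 35% × 30% × 47% = 1.6779%.
Total: 1.0125% + 22.68% + 5.875% + 0.1110375% + 2.48724% + 4.089% + 1.6779% = 37.9326775%.
Rounded: 37.93%.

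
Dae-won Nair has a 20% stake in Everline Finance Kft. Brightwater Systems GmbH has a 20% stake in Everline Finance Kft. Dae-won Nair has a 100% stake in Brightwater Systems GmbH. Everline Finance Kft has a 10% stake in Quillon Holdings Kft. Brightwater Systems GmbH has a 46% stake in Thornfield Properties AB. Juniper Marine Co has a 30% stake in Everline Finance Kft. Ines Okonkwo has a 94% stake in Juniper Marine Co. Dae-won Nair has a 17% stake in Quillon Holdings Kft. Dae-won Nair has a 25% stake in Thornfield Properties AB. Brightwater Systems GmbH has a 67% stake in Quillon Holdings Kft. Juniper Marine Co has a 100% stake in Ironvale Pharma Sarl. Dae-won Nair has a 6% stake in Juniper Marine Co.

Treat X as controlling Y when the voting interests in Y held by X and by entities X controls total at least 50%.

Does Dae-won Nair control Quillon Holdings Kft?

Yes

Dae-won holds 100% of Brightwater, so Dae-won controls Brightwater.
Brightwater and Dae-won together hold 67% + 17% = 84% of Quillon, so Dae-won controls Quillon.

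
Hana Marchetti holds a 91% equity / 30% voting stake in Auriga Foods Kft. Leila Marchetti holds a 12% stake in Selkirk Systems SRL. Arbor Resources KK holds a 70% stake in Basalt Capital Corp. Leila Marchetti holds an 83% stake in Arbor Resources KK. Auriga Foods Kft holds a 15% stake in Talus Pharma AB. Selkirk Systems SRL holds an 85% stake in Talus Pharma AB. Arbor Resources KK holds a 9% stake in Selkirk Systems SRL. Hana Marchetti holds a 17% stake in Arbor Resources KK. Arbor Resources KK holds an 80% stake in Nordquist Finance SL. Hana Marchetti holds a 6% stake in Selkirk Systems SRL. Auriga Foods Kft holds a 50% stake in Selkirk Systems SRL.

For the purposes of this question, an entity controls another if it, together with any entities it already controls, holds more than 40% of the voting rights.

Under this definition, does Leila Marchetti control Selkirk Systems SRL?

No

Leila holds 83% of Arbor, so Leila controls Arbor.
Arbor holds 80% of Nordquist, so Leila controls Nordquist.
Arbor holds 70% of Basalt, so Leila controls Basalt.
In Selkirk, Leila's side holds only 9% + 12% = 21%, not > 40%.
So Leila does not control Selkirk.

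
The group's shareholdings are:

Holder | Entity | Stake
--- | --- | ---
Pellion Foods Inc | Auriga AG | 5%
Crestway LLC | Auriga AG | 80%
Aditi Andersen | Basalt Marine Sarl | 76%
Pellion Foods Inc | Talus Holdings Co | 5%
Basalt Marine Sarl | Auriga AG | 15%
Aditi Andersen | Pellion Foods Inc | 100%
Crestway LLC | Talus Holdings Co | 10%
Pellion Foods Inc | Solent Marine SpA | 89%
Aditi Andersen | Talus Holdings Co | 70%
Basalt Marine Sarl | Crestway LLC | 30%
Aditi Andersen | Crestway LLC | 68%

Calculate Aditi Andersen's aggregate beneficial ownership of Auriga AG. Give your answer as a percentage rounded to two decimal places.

Aditi reaches Auriga along 4 paths.
Via Crestway: 68% × 80% = 54.4%.
Via Basalt → Crestway: 76% × 30% × 80% = 18.24%.
Via Pellion: 100% × 5% = 5%.
Via Basalt: 76% × 15% = 11.4%.
Total: 54.4% + 18.24% + 5% + 11.4% = 89.04%.

89.04%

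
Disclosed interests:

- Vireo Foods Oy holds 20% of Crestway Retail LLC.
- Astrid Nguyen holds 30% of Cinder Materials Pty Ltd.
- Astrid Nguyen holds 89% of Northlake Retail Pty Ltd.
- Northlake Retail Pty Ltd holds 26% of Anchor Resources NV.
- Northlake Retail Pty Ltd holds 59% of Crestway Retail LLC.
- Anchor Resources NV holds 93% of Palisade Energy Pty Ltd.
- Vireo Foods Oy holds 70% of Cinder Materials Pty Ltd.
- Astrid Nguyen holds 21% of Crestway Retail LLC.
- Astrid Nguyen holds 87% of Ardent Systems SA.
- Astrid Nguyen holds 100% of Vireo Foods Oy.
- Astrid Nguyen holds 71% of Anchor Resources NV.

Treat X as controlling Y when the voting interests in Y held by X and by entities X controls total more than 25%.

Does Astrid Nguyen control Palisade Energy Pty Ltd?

Yes

Astrid holds 89% of Northlake, so Astrid controls Northlake.
Astrid and Northlake together hold 71% + 26% = 97% of Anchor, so Astrid controls Anchor.
Anchor holds 93% of Palisade, so Astrid controls Palisade.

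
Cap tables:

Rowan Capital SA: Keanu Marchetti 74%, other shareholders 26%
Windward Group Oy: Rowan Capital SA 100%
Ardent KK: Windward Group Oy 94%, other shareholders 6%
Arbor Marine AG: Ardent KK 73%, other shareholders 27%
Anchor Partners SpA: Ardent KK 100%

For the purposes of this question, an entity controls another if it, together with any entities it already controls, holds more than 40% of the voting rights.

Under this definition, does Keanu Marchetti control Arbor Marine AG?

Yes

Keanu holds 74% of Rowan, so Keanu controls Rowan.
Rowan holds 100% of Windward, so Keanu controls Windward.
Windward holds 94% of Ardent, so Keanu controls Ardent.
Ardent holds 73% of Arbor, so Keanu controls Arbor.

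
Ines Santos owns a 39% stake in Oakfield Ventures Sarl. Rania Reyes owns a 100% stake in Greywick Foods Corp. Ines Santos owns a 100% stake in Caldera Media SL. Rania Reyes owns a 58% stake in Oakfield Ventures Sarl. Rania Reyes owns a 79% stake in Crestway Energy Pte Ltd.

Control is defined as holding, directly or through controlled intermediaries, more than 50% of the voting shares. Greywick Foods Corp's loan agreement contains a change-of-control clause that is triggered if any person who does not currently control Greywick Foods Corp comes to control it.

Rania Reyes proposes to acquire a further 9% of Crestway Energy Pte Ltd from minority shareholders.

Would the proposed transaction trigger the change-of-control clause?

No

The purchase changes only Rania's holdings, so Rania is the only person who could newly come to control Greywick.
Rania holds 100% of Greywick, so Rania controls Greywick.
So Rania already controls Greywick before the transaction.
After the purchase, Rania's direct stake in Crestway rises to 79% + 9% = 88%.
Rania controlled Greywick already, so this is not a new person acquiring control; every other person's position is unchanged or reduced.
No new person acquires control, so the clause is not triggered.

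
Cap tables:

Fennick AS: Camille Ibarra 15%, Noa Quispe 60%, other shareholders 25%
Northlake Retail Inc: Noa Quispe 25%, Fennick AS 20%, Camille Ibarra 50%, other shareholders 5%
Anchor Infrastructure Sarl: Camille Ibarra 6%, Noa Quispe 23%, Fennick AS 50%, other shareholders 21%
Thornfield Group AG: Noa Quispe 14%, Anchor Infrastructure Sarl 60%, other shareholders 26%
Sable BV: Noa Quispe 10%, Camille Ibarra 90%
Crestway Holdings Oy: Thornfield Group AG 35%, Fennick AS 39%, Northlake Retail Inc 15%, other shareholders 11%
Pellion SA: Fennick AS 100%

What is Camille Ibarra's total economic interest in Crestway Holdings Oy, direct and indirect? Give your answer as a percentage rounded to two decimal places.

Camille reaches Crestway along 5 paths.
Via Anchor → Thornfield: 6% × 60% × 35% = 1.26%.
Via Fennick → Anchor → Thornfield: 15% × 50% × 60% × 35% = 1.575%.
Via Fennick: 15% × 39% = 5.85%.
Via Fennick → Northlake: 15% × 20% × 15% = 0.45%.
Via Northlake: 50% × 15% = 7.5%.
Total: 1.26% + 1.575% + 5.85% + 0.45% + 7.5% = 16.635%.
Rounded: 16.64%.

16.64%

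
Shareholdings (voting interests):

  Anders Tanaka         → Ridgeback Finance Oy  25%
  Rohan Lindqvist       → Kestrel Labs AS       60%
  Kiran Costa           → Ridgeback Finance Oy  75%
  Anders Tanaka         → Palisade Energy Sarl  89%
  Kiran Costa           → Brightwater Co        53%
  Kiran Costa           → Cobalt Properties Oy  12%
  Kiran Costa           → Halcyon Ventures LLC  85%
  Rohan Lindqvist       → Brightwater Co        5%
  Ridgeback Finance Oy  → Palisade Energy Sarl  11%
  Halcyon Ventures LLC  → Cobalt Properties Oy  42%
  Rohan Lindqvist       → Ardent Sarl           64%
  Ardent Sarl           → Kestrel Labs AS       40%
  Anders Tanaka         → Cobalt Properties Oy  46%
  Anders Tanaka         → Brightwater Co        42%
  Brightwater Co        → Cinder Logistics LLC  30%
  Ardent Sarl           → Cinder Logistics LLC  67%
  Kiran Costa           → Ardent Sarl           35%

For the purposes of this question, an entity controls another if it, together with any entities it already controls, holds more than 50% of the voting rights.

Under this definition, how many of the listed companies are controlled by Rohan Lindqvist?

Rohan holds 64% of Ardent, so Rohan controls Ardent.
Ardent holds 67% of Cinder, so Rohan controls Cinder.
Rohan and Ardent together hold 60% + 40% = 100% of Kestrel, so Rohan controls Kestrel.
No other company's threshold is met.
Rohan controls 3 companies.

3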